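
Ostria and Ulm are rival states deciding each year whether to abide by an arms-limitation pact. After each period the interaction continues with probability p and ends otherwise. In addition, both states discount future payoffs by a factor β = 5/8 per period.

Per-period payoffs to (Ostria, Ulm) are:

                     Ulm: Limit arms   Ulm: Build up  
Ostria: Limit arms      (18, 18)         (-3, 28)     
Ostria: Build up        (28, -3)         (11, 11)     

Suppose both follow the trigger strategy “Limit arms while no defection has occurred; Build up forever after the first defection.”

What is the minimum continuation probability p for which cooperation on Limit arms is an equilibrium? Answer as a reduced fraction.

With continuation probability p and discount β, the effective per-period discount factor is βp.
Grim-trigger IC: βp ≥ (28−18)/(28−11) = 10/17.
So p ≥ (10/17)/(5/8) = 16/17.

16/17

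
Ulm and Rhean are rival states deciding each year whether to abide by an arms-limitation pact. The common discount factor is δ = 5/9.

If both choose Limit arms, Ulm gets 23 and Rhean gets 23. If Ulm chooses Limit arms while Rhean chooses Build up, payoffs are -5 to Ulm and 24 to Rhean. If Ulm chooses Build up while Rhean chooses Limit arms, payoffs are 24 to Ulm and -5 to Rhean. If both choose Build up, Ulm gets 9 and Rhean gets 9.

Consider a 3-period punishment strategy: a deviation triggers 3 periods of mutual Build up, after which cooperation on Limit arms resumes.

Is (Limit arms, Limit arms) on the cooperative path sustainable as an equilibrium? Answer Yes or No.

Comparing payoff streams over the 4 periods until play realigns: cooperate → 23(1+δ+…+δ^3); deviate → 24 + 9(δ+…+δ^3).
Cooperation is sustained iff (23−9)(δ+…+δ^3) ≥ 24−23.
δ+…+δ^3 = 5/9·(1−(5/9)^3)/(1−5/9) = 1.0357, and (24−23)/(23−9) = 0.0714.
1.0357 ≥ 0.0714, so cooperation is sustainable.

Yes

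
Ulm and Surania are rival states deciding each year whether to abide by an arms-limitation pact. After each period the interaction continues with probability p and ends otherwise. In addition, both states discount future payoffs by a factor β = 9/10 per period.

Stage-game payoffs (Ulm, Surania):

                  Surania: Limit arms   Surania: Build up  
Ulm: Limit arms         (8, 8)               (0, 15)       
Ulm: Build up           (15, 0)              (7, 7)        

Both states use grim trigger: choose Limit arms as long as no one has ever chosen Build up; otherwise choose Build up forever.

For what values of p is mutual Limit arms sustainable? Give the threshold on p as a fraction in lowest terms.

35/36

With continuation probability p and discount β, the effective per-period discount factor is βp.
Grim-trigger IC: βp ≥ (15−8)/(15−7) = 7/8.
So p ≥ (7/8)/(9/10) = 35/36.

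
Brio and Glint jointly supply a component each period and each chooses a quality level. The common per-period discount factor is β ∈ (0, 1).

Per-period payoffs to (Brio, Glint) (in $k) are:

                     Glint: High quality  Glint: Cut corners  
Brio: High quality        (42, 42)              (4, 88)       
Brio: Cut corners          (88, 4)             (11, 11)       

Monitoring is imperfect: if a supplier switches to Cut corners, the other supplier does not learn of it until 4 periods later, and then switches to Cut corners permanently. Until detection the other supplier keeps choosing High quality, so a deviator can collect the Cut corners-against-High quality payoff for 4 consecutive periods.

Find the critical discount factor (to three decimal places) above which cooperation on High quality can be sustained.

Deviating for the 4 undetected periods gains 88−42 = 46 per period over cooperation, then loses 42−11 = 31 per period forever once punishment starts.
Gain: 46(1 + β + … + β^3); loss: 31·β^4/(1−β).
No profitable deviation ⇔ 46(1−β^4) ≤ 31·β^4, i.e. β^4 ≥ 46/(46+31) = 46/77.
Hence β ≥ (46/77)^(1/4) ≈ 0.879.

0.879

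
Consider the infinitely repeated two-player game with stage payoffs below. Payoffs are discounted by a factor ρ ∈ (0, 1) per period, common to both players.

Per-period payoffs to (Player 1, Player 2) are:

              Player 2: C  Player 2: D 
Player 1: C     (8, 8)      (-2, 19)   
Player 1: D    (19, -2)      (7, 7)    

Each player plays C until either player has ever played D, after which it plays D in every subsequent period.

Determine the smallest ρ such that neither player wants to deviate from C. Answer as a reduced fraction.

11/12

One-period gain from deviating is 19 − 8 = 11. The loss is 8 − 7 = 1 in every subsequent period, with present value 1·ρ/(1−ρ).
Deviation is unprofitable when 1·ρ/(1−ρ) ≥ 11, i.e. ρ/(1−ρ) ≥ 11.
Equivalently ρ ≥ 11/(11+1) = 11/12.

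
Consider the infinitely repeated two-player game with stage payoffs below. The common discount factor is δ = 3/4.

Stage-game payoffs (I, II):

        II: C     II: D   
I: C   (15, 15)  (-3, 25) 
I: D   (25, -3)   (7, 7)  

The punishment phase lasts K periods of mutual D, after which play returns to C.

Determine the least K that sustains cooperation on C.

2

IC: δ(1−δ^K)/(1−δ) ≥ (25−15)/(15−7) = 5/4.
With δ = 3/4: need 1 − δ^K ≥ 5/4·(1−3/4)/(3/4), i.e. δ^K ≤ 0.5833.
Since (3/4)^1 = 0.7500 and (3/4)^2 = 0.5625, the smallest such K is 2.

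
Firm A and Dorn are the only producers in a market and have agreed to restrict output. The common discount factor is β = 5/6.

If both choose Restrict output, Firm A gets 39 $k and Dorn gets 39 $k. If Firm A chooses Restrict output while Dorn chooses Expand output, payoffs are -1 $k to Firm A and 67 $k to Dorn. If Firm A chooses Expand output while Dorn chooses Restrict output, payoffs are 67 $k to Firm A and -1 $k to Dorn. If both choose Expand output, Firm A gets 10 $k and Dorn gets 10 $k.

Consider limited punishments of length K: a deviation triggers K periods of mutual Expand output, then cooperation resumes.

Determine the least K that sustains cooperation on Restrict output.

2

IC: β(1−β^K)/(1−β) ≥ (67−39)/(39−10) = 28/29.
With β = 5/6: need 1 − β^K ≥ 28/29·(1−5/6)/(5/6), i.e. β^K ≤ 0.8069.
Since (5/6)^1 = 0.8333 and (5/6)^2 = 0.6944, the smallest such K is 2.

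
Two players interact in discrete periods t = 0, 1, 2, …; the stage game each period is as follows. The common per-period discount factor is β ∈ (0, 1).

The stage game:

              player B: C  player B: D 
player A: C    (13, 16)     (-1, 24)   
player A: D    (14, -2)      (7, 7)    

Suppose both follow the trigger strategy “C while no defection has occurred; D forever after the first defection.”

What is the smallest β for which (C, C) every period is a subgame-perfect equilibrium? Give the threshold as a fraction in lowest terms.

8/17

For player A: deviation gain 14−13 = 1, per-period punishment loss 13−7 = 6. IC gives β ≥ 1/7.
For player B: gain 8, loss 9 per period, so β ≥ 8/17.
The tighter constraint is player B's, so cooperation needs β ≥ 8/17.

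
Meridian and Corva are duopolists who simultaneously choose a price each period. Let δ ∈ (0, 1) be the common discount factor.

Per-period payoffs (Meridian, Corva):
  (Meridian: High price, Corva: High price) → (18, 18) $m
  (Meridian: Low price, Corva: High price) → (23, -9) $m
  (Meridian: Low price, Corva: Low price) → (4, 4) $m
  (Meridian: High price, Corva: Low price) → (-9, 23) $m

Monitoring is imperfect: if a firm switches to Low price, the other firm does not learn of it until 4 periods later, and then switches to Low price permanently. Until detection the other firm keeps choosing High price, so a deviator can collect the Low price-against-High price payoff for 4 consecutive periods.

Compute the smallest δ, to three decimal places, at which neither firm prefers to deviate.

0.716

Deviating for the 4 undetected periods gains 23−18 = 5 per period over cooperation, then loses 18−4 = 14 per period forever once punishment starts.
Gain: 5(1 + δ + … + δ^3); loss: 14·δ^4/(1−δ).
No profitable deviation ⇔ 5(1−δ^4) ≤ 14·δ^4, i.e. δ^4 ≥ 5/(5+14) = 5/19.
Hence δ ≥ (5/19)^(1/4) ≈ 0.716.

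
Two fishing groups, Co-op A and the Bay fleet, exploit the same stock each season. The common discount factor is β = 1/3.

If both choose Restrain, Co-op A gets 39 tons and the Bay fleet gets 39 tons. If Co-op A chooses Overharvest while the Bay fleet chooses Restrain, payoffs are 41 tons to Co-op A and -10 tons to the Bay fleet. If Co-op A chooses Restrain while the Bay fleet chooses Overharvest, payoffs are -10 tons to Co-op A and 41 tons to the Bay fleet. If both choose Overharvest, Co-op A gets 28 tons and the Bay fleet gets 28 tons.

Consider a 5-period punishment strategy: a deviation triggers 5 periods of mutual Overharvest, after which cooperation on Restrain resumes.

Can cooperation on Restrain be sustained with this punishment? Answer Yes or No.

Yes

IC: β+…+β^5 ≥ (41−39)/(39−28) = 2/11.
At β = 1/3: partial sum = 0.4979 ≥ 0.1818. Cooperation sustainable.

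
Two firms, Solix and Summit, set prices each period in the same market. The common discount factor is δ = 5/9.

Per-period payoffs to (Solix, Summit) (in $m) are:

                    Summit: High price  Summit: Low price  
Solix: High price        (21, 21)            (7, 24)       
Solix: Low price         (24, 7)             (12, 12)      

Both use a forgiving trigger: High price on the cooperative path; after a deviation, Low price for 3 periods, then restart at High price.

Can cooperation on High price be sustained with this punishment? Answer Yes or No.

Comparing payoff streams over the 4 periods until play realigns: cooperate → 21(1+δ+…+δ^3); deviate → 24 + 12(δ+…+δ^3).
Cooperation is sustained iff (21−12)(δ+…+δ^3) ≥ 24−21.
δ+…+δ^3 = 5/9·(1−(5/9)^3)/(1−5/9) = 1.0357, and (24−21)/(21−12) = 0.3333.
1.0357 ≥ 0.3333, so cooperation is sustainable.

Yes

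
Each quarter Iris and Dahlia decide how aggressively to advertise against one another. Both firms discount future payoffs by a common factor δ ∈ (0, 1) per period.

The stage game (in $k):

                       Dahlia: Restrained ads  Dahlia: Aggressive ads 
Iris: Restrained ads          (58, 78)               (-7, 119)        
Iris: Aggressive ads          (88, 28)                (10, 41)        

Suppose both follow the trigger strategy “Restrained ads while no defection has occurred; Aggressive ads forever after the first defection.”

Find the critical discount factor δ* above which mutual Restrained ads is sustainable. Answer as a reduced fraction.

Iris: cooperation gives 58 each period; deviation gives 88 once then 10 forever.
  58/(1−δ) ≥ 88 + 10δ/(1−δ) ⇒ δ ≥ 30/78 = 5/13.
Dahlia: cooperation gives 78 each period; deviation gives 119 once then 41 forever.
  δ ≥ 41/78.
Both must hold, so the binding constraint is Dahlia's: δ ≥ 41/78.

41/78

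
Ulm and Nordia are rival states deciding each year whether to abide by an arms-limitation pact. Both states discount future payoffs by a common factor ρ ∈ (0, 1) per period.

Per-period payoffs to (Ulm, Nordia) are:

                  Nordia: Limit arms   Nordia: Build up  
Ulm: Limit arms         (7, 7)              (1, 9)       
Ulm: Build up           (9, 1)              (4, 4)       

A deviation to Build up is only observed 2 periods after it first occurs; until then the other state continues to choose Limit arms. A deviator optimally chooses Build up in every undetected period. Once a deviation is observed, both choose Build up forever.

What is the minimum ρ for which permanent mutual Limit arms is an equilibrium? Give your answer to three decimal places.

0.632

Deviating for the 2 undetected periods gains 9−7 = 2 per period over cooperation, then loses 7−4 = 3 per period forever once punishment starts.
Gain: 2(1 + ρ + … + ρ^1); loss: 3·ρ^2/(1−ρ).
No profitable deviation ⇔ 2(1−ρ^2) ≤ 3·ρ^2, i.e. ρ^2 ≥ 2/(2+3) = 2/5.
Hence ρ ≥ (2/5)^(1/2) ≈ 0.632.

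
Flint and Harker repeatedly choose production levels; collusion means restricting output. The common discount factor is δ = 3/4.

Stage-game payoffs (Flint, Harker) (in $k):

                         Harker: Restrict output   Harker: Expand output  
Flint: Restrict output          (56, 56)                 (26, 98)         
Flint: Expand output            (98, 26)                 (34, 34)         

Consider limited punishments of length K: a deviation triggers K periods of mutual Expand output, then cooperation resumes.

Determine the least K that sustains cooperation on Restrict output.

IC: δ(1−δ^K)/(1−δ) ≥ (98−56)/(56−34) = 21/11.
With δ = 3/4: need 1 − δ^K ≥ 21/11·(1−3/4)/(3/4), i.e. δ^K ≤ 0.3636.
Since (3/4)^3 = 0.4219 and (3/4)^4 = 0.3164, the smallest such K is 4.

4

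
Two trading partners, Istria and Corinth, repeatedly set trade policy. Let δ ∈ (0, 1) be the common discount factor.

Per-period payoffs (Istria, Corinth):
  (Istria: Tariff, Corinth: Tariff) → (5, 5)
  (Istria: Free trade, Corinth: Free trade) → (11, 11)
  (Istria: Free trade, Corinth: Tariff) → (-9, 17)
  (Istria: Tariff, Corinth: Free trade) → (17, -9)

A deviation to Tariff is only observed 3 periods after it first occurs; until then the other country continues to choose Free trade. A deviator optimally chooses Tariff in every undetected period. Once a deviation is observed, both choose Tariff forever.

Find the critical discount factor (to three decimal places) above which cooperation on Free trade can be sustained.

The best deviation is to choose Tariff for all 3 undetected periods, earning 17 each, then 5 forever once detected.
Deviation value: 17(1−δ^3)/(1−δ) + 5δ^3/(1−δ); cooperation value: 11/(1−δ).
IC: 11 ≥ 17(1−δ^3) + 5δ^3 = 17 − 12δ^3.
So δ^3 ≥ 6/12 = 1/2, giving δ ≥ (1/2)^(1/3) ≈ 0.794.

0.794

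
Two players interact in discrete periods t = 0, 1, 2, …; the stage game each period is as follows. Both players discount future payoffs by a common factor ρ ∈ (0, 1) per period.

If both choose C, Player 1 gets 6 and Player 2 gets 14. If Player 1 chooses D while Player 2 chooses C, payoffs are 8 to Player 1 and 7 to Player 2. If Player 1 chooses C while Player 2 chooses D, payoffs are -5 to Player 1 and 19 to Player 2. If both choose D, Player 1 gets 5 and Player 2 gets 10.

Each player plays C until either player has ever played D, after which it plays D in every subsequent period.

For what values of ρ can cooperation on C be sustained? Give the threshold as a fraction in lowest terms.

Player 1's threshold: (8−6)/(8−5) = 2/3.
Player 2's threshold: (19−14)/(19−10) = 5/9.
2/3 > 5/9, so Player 1 binds and ρ* = 2/3.

2/3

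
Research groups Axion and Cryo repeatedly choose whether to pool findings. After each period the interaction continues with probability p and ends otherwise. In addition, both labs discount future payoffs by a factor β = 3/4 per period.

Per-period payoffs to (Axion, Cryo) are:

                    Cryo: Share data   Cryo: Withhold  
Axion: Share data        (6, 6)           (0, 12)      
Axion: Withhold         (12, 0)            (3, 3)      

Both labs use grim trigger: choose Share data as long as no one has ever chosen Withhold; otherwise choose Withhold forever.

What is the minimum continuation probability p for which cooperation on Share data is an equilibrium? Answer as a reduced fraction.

8/9

Expected continuation weight on next period's payoff is β·p = 3/4·p, which plays the role of the discount factor.
Cooperation requires 3/4·p ≥ (12−6)/(12−3) = 2/3, hence p ≥ 8/9.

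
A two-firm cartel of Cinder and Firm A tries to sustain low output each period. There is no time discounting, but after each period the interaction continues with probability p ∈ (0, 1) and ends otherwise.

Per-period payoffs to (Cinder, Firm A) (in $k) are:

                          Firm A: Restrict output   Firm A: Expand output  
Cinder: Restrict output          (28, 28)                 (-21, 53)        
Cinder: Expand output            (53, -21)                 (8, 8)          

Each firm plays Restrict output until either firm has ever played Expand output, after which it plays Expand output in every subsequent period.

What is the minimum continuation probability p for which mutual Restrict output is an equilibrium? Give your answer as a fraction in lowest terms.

5/9

With no time discounting, the continuation probability p plays the role of the discount factor.
Grim-trigger IC: 28/(1−p) ≥ 53 + 8p/(1−p) ⇒ p ≥ (53−28)/(53−8) = 5/9.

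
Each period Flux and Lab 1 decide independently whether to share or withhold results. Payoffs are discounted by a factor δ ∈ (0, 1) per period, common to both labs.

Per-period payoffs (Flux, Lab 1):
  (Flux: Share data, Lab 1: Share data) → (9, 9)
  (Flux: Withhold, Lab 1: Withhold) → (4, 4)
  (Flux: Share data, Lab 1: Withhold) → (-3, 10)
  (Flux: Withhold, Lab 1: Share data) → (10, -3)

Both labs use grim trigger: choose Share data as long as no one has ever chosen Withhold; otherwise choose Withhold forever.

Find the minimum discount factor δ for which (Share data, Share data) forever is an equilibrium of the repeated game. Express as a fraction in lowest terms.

1/6

Under grim trigger the critical discount factor is (T−C)/(T−P) with T = 10, C = 9, P = 4.
δ* = (10−9)/(10−4) = 1/6.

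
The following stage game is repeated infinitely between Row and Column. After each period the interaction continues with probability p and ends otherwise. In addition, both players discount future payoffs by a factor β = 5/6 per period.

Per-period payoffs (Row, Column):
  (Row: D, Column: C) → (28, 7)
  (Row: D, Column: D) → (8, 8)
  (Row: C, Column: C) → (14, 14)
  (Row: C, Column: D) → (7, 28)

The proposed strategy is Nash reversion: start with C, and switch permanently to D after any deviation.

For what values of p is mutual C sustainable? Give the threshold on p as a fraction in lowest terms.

Expected continuation weight on next period's payoff is β·p = 5/6·p, which plays the role of the discount factor.
Cooperation requires 5/6·p ≥ (28−14)/(28−8) = 7/10, hence p ≥ 21/25.

21/25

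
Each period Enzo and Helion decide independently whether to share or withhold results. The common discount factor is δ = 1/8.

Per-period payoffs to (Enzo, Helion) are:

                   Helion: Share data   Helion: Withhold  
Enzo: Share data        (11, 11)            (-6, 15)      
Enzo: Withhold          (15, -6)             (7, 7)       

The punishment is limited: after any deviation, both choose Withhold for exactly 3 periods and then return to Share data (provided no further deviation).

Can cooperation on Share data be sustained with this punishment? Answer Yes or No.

No

IC: δ+…+δ^3 ≥ (15−11)/(11−7) = 1.
At δ = 1/8: partial sum = 0.1426 < 1.0000. Cooperation not sustainable.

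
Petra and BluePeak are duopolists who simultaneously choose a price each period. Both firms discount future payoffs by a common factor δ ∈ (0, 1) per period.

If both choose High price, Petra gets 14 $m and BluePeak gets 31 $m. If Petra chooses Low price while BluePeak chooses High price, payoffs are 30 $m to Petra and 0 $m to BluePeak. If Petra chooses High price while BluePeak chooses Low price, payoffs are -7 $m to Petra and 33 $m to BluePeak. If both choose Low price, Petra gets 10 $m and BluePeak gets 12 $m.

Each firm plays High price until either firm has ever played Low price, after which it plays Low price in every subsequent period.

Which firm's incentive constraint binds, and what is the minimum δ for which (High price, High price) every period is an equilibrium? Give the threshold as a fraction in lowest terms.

Petra; δ ≥ 4/5

For Petra: deviation gain 30−14 = 16, per-period punishment loss 14−10 = 4. IC gives δ ≥ 16/20 = 4/5.
For BluePeak: gain 2, loss 19 per period, so δ ≥ 2/21.
The tighter constraint is Petra's, so cooperation needs δ ≥ 4/5.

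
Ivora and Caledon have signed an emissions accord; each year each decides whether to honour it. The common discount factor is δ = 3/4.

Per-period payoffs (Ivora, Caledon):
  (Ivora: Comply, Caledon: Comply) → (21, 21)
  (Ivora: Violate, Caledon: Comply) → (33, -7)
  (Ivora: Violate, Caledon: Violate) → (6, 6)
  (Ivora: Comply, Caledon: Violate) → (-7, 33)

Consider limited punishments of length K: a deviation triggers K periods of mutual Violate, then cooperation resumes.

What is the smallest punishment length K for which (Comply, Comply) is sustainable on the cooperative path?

2

Need Σ_{k=1}^{K} δ^k ≥ (33−21)/(21−6) = 0.8000 at δ = 3/4.
At K = 1 the sum is 0.7500 < 0.8000; at K = 2 it is 1.3125 ≥ 0.8000.
So the minimum punishment length is K = 2.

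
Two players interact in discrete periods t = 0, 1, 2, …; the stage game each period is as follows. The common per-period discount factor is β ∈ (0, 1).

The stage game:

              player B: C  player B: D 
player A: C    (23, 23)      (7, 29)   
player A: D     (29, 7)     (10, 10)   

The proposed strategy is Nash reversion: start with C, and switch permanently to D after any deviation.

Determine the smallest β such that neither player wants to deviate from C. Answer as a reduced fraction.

One-period gain from deviating is 29 − 23 = 6. The loss is 23 − 10 = 13 in every subsequent period, with present value 13·β/(1−β).
Deviation is unprofitable when 13·β/(1−β) ≥ 6, i.e. β/(1−β) ≥ 6/13.
Equivalently β ≥ 6/(6+13) = 6/19.

6/19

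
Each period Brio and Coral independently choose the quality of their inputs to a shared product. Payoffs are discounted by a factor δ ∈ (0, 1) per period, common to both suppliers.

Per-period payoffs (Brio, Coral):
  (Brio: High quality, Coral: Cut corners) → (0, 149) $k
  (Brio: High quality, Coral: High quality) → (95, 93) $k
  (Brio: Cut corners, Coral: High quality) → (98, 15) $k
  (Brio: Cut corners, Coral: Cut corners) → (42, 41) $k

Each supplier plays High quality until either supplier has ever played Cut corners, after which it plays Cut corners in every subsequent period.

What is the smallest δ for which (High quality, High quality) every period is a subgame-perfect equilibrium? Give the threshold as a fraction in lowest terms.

14/27

Brio's threshold: (98−95)/(98−42) = 3/56.
Coral's threshold: (149−93)/(149−41) = 14/27.
3/56 < 14/27, so Coral binds and δ* = 14/27.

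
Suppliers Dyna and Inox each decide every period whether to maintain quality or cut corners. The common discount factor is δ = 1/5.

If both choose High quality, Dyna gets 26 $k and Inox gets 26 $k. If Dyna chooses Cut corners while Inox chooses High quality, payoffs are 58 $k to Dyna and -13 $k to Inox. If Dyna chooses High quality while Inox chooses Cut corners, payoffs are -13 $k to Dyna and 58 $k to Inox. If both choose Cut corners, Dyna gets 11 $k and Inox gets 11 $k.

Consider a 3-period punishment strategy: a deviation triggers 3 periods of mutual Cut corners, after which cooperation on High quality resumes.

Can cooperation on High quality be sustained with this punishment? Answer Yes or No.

Comparing payoff streams over the 4 periods until play realigns: cooperate → 26(1+δ+…+δ^3); deviate → 58 + 11(δ+…+δ^3).
Cooperation is sustained iff (26−11)(δ+…+δ^3) ≥ 58−26.
δ+…+δ^3 = 1/5·(1−(1/5)^3)/(1−1/5) = 0.2480, and (58−26)/(26−11) = 2.1333.
0.2480 < 2.1333, so cooperation is not sustainable.

No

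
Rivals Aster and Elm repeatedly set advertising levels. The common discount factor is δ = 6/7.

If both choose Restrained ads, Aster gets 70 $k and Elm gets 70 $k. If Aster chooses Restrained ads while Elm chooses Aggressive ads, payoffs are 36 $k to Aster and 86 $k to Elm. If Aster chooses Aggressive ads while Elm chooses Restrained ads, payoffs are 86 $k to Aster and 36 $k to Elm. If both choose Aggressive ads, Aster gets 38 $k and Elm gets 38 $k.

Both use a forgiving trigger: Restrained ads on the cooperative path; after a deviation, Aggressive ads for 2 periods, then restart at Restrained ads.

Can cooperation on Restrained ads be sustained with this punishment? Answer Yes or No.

Comparing payoff streams over the 3 periods until play realigns: cooperate → 70(1+δ+…+δ^2); deviate → 86 + 38(δ+…+δ^2).
Cooperation is sustained iff (70−38)(δ+…+δ^2) ≥ 86−70.
δ+…+δ^2 = 6/7·(1−(6/7)^2)/(1−6/7) = 1.5918, and (86−70)/(70−38) = 0.5000.
1.5918 ≥ 0.5000, so cooperation is sustainable.

Yes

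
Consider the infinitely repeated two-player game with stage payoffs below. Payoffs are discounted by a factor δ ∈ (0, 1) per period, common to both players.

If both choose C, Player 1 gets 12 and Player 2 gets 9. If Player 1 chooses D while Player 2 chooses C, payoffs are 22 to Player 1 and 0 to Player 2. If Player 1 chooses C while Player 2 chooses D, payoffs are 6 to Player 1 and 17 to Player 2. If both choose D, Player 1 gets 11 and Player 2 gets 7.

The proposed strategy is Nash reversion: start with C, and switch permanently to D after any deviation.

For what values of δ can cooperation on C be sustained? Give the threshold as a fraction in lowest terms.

Player 1's threshold: (22−12)/(22−11) = 10/11.
Player 2's threshold: (17−9)/(17−7) = 4/5.
10/11 > 4/5, so Player 1 binds and δ* = 10/11.

10/11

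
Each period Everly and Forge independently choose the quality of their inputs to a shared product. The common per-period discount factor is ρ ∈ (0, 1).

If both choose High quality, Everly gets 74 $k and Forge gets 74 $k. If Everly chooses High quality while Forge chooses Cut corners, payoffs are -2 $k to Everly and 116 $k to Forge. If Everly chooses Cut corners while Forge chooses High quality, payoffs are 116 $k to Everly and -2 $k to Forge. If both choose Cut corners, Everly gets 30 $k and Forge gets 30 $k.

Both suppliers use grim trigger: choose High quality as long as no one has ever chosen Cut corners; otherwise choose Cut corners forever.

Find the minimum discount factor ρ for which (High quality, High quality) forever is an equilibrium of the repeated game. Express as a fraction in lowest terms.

21/43

One-period gain from deviating is 116 − 74 = 42. The loss is 74 − 30 = 44 in every subsequent period, with present value 44·ρ/(1−ρ).
Deviation is unprofitable when 44·ρ/(1−ρ) ≥ 42, i.e. ρ/(1−ρ) ≥ 21/22.
Equivalently ρ ≥ 42/(42+44) = 21/43.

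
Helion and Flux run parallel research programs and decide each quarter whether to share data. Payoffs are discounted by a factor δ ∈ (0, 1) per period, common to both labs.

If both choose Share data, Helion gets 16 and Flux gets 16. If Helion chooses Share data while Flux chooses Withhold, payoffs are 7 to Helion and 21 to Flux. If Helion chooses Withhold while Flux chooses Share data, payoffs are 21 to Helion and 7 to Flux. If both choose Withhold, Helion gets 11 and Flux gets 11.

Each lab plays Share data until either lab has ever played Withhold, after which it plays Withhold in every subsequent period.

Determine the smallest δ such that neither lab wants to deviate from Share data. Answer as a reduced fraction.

Under grim trigger the critical discount factor is (T−C)/(T−P) with T = 21, C = 16, P = 11.
δ* = (21−16)/(21−11) = 5/10 = 1/2.

1/2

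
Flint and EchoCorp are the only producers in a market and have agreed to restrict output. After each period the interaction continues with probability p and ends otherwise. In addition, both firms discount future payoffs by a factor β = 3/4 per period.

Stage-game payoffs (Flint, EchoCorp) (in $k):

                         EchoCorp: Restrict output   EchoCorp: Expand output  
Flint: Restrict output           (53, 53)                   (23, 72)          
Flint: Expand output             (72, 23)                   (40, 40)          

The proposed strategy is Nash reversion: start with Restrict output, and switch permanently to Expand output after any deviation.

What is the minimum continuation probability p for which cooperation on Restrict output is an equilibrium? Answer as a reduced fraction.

19/24

With continuation probability p and discount β, the effective per-period discount factor is βp.
Grim-trigger IC: βp ≥ (72−53)/(72−40) = 19/32.
So p ≥ (19/32)/(3/4) = 19/24.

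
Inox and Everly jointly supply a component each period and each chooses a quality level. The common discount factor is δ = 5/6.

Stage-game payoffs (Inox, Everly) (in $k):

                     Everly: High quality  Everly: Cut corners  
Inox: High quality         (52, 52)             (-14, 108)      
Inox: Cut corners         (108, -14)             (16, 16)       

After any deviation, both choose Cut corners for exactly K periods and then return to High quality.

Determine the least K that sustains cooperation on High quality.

Need Σ_{k=1}^{K} δ^k ≥ (108−52)/(52−16) = 1.5556 at δ = 5/6.
At K = 2 the sum is 1.5278 < 1.5556; at K = 3 it is 2.1065 ≥ 1.5556.
So the minimum punishment length is K = 3.

3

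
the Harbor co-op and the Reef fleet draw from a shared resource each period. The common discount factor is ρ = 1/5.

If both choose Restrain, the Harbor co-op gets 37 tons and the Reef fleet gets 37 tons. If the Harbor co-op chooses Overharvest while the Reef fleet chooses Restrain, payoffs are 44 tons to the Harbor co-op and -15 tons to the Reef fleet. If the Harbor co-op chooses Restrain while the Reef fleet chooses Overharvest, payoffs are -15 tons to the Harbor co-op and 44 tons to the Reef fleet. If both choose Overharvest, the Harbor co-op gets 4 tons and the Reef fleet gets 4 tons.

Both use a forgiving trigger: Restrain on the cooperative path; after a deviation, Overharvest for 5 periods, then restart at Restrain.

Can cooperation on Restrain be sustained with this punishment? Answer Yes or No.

Yes

IC: ρ+…+ρ^5 ≥ (44−37)/(37−4) = 7/33.
At ρ = 1/5: partial sum = 0.2499 ≥ 0.2121. Cooperation sustainable.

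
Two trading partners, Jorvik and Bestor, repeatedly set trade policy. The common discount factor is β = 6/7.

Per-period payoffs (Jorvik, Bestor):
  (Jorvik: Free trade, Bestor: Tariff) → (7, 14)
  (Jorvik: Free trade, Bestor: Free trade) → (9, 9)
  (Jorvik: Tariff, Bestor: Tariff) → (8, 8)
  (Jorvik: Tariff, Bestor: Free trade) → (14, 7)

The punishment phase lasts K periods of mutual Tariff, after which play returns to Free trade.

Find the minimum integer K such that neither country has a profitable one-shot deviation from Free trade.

No profitable deviation requires (9−8)(β+…+β^K) ≥ 14−9, i.e. β+…+β^K ≥ 5 ≈ 5.0000.
With β = 6/7, the partial sums are K=1: 0.8571, K=2: 1.5918, …, K=10: 4.7157, K=11: 4.8991, K=12: 5.0564.
K = 12 is the first length at which the sum reaches 5.0000.

12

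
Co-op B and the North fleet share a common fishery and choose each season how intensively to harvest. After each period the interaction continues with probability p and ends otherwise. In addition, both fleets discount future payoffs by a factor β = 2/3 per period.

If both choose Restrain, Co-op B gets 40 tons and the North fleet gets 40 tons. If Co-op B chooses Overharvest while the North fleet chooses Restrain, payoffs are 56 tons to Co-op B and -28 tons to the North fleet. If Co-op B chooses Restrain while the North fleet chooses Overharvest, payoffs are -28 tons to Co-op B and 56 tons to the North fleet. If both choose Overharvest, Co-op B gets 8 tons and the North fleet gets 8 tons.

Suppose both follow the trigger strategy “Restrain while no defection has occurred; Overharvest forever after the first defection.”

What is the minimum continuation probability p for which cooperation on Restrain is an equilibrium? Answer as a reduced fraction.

With continuation probability p and discount β, the effective per-period discount factor is βp.
Grim-trigger IC: βp ≥ (56−40)/(56−8) = 1/3.
So p ≥ (1/3)/(2/3) = 1/2.

1/2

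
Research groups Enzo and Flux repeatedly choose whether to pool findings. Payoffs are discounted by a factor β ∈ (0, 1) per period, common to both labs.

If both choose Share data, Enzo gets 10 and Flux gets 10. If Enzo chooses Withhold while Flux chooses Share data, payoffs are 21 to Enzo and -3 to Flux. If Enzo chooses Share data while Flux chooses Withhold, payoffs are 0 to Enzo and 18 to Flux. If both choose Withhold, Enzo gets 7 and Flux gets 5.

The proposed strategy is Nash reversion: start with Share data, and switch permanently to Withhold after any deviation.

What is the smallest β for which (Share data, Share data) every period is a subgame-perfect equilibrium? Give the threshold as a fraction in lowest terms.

11/14

Enzo's threshold: (21−10)/(21−7) = 11/14.
Flux's threshold: (18−10)/(18−5) = 8/13.
11/14 > 8/13, so Enzo binds and β* = 11/14.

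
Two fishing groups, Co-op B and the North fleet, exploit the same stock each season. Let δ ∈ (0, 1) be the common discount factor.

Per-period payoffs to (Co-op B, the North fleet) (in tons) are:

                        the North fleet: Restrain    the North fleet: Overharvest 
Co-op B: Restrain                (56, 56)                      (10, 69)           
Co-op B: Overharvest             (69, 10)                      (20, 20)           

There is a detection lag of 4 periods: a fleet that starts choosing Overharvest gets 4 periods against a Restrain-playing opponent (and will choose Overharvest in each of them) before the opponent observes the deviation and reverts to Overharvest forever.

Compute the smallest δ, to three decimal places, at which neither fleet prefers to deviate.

0.718

A deviator earns 69 for 4 periods, then 20 forever; cooperating earns 56 forever. Multiplying the IC by (1−δ):
56 ≥ 69(1−δ^4) + 20δ^4, so 49·δ^4 ≥ 13 and δ^4 ≥ 13/49.
δ ≥ (13/49)^(1/4) ≈ 0.718.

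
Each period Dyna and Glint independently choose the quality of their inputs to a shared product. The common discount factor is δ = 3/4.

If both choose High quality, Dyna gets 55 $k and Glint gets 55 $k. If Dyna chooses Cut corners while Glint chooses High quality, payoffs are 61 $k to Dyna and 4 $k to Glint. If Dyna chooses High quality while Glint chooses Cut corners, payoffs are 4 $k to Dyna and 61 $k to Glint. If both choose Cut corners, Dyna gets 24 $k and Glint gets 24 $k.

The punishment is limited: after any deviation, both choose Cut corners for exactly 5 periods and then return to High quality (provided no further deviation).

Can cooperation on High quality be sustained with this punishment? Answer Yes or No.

Yes

A one-shot deviation gives 61 now, then 24 for 5 periods, then back to 55.
Gain from deviating: (61−55) today; loss: (55−24) in each of the next 5 periods.
No-deviation condition: (55−24)(δ+…+δ^5) ≥ 61−55, i.e. δ+…+δ^5 ≥ 6/31.
At δ = 3/4: δ+…+δ^5 = 2.2881 ≥ 0.1935.
So cooperation is sustainable.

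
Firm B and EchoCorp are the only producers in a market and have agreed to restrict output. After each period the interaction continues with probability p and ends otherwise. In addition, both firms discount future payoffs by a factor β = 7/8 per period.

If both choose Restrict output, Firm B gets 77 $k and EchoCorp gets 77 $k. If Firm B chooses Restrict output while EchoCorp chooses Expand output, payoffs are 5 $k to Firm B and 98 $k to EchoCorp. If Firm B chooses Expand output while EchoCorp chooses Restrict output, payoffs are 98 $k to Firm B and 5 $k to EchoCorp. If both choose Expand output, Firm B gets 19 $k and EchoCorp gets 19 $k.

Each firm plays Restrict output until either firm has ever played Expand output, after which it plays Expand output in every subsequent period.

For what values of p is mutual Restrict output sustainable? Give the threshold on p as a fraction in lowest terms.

24/79

With continuation probability p and discount β, the effective per-period discount factor is βp.
Grim-trigger IC: βp ≥ (98−77)/(98−19) = 21/79.
So p ≥ (21/79)/(7/8) = 24/79.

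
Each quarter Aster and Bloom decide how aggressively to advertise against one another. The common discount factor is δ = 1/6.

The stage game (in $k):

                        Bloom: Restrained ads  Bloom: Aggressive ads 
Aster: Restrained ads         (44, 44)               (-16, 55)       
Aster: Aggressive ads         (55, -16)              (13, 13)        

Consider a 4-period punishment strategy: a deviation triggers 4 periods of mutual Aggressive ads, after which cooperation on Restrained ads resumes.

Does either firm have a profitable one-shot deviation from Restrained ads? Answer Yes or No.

Yes

Comparing payoff streams over the 5 periods until play realigns: cooperate → 44(1+δ+…+δ^4); deviate → 55 + 13(δ+…+δ^4).
Cooperation is sustained iff (44−13)(δ+…+δ^4) ≥ 55−44.
δ+…+δ^4 = 1/6·(1−(1/6)^4)/(1−1/6) = 0.1998, and (55−44)/(44−13) = 0.3548.
0.1998 < 0.3548, so cooperation is not sustainable.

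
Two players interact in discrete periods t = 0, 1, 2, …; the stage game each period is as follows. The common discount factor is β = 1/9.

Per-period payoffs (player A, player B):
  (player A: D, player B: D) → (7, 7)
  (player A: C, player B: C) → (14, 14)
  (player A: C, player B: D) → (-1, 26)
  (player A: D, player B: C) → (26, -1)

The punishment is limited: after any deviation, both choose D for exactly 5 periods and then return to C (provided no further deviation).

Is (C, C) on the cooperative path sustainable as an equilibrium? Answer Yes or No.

IC: β+…+β^5 ≥ (26−14)/(14−7) = 12/7.
At β = 1/9: partial sum = 0.1250 < 1.7143. Cooperation not sustainable.

No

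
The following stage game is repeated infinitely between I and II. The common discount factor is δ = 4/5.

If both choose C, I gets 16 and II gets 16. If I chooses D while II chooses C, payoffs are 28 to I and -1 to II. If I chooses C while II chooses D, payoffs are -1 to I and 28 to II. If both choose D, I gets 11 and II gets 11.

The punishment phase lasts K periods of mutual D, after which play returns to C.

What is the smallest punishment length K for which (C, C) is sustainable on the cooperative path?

5

Need Σ_{k=1}^{K} δ^k ≥ (28−16)/(16−11) = 2.4000 at δ = 4/5.
At K = 4 the sum is 2.3616 < 2.4000; at K = 5 it is 2.6893 ≥ 2.4000.
So the minimum punishment length is K = 5.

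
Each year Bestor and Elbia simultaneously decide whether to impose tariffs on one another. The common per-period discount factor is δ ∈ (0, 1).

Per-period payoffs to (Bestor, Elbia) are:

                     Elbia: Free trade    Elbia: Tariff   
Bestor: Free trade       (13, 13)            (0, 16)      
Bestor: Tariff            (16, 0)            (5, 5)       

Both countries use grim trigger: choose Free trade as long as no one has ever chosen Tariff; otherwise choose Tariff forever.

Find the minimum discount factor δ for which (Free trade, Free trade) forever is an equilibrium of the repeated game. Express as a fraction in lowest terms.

Under grim trigger the critical discount factor is (T−C)/(T−P) with T = 16, C = 13, P = 5.
δ* = (16−13)/(16−5) = 3/11.

3/11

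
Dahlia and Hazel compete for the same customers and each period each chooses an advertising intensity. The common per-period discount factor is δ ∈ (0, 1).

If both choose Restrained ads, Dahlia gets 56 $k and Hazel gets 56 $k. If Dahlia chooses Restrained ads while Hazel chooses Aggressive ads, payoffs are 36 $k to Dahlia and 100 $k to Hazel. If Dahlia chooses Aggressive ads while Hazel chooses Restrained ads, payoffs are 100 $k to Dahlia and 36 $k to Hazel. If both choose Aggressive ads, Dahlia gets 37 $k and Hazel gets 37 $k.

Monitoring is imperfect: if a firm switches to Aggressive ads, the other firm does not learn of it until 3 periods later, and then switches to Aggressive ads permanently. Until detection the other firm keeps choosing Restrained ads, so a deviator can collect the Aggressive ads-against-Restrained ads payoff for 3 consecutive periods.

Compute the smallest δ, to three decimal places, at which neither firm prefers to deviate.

0.887

The best deviation is to choose Aggressive ads for all 3 undetected periods, earning 100 each, then 37 forever once detected.
Deviation value: 100(1−δ^3)/(1−δ) + 37δ^3/(1−δ); cooperation value: 56/(1−δ).
IC: 56 ≥ 100(1−δ^3) + 37δ^3 = 100 − 63δ^3.
So δ^3 ≥ 44/63, giving δ ≥ (44/63)^(1/3) ≈ 0.887.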